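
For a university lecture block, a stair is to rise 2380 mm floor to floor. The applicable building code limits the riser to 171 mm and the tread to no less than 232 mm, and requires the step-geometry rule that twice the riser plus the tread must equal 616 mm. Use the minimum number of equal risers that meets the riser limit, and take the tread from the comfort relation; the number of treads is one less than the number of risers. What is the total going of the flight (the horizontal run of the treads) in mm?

3588 mm

2380 / 171 = 13.918 → round up to 14 risers.
R = 2380 ÷ 14 = 170 mm.
Tread T = 616 − 2 × 170 = 276 mm (≥ 232 mm).
14 risers give 13 treads; going = 13 × 276 = 3588 mm.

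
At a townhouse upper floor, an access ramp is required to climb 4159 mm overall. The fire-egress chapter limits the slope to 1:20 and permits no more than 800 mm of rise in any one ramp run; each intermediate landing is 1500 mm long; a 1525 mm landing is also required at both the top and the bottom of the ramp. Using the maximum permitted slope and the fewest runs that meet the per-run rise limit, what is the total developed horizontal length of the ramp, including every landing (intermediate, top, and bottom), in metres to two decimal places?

93.73 m

⌈4159/800⌉ = 6 ramp runs. That means 5 intermediate landings.
Horizontal run for 4159 mm of rise at 1:20 is 4159 × 20 = 83180 mm.
Intermediate landings: 5 × 1500 = 7500 mm.
Top and bottom landings: 2 × 1525 = 3050 mm.
Total = 83180 + 7500 + 3050 = 93730 mm.
= 93.73 m.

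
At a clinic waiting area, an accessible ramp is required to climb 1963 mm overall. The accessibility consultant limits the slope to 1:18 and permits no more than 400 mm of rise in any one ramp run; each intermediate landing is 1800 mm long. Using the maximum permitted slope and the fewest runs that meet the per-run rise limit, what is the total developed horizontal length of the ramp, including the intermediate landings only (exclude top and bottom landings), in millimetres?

At most 400 each: 1963/400 = 4.91, giving 5 ramp runs. That means 4 intermediate landings.
Ramp run (horizontal) at 1:18: 1963 × 18 = 35334 mm.
Intermediate landings: 4 × 1800 = 7200 mm.
Developed length = 35334 + 7200 = 42534 mm.

42534 mm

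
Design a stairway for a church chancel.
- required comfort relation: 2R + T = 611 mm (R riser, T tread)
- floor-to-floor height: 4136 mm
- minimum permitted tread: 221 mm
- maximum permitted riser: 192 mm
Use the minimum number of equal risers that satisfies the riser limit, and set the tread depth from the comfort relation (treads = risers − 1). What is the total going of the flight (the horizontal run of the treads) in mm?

4935 mm

4136 / 192 = 21.542 → round up to 22 risers.
R = 4136 ÷ 22 = 188 mm.
Tread T = 611 − 2 × 188 = 235 mm (≥ 221 mm).
22 risers give 21 treads; going = 21 × 235 = 4935 mm.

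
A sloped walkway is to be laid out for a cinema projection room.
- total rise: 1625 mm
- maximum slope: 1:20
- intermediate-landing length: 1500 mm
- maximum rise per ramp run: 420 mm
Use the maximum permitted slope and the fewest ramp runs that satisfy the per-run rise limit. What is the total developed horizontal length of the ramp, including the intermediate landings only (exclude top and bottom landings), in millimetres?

At most 420 each: 1625/420 = 3.87, giving 4 ramp runs. That means 3 intermediate landings.
Ramp run (horizontal) at 1:20: 1625 × 20 = 32500 mm.
Intermediate landings: 3 × 1500 = 4500 mm.
Total developed length = 32500 + 4500 = 37000 mm.

37000 mm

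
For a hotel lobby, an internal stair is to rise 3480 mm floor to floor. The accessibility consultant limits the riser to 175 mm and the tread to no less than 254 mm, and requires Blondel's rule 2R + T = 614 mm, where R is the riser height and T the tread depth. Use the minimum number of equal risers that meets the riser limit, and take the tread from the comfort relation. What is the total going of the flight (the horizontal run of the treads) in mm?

5054 mm

At most 175 each: 3480/175 = 19.89, giving 20 risers.
Each riser is 3480/20 = 174 mm (≤ 175 mm).
T = 614 − 2·174 = 266 mm, which satisfies the 254 mm minimum.
20 risers give 19 treads; going = 19 × 266 = 5054 mm.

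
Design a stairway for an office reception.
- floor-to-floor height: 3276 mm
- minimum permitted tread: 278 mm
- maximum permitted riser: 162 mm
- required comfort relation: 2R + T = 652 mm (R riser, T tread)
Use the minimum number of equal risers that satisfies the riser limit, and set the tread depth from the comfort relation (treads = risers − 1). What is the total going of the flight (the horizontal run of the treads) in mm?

⌈3276/162⌉ = 21 risers.
R = 3276 ÷ 21 = 156 mm.
From 2R + T = 652: T = 652 − 312 = 340 mm.
Treads = 21 − 1 = 20; going = 20 × 340 = 6800 mm.

6800 mm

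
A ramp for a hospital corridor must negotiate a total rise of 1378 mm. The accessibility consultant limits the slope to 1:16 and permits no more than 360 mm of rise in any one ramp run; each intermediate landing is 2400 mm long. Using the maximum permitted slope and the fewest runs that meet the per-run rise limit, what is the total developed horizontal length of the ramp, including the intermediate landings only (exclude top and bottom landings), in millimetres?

⌈1378/360⌉ = 4 ramp runs. That means 3 intermediate landings.
Horizontal run for 1378 mm of rise at 1:16 is 1378 × 16 = 22048 mm.
3 intermediate landings contribute 3 × 2400 = 7200 mm.
Developed length = 22048 + 7200 = 29248 mm.

29248 mm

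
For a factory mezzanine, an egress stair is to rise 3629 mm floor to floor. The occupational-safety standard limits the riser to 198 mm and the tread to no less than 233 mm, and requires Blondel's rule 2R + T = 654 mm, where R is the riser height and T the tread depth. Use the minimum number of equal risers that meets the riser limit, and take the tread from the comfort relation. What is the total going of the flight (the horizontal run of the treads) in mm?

4896 mm

3629 / 198 = 18.328 → round up to 19 risers.
Each riser is 3629/19 = 191 mm (≤ 198 mm).
From 2R + T = 654: T = 654 − 382 = 272 mm.
Going = (19 − 1) × 272 = 4896 mm.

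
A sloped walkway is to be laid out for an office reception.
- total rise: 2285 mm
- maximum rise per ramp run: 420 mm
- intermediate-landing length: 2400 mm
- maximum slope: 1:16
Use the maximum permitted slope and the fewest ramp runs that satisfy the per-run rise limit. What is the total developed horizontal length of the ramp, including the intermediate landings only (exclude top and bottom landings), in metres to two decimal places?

At most 420 each: 2285/420 = 5.44, giving 6 ramp runs. That means 5 intermediate landings.
Horizontal run for 2285 mm of rise at 1:16 is 2285 × 16 = 36560 mm.
5 intermediate landings contribute 5 × 2400 = 12000 mm.
Total developed length = 36560 + 12000 = 48560 mm.
= 48.56 m.

48.56 m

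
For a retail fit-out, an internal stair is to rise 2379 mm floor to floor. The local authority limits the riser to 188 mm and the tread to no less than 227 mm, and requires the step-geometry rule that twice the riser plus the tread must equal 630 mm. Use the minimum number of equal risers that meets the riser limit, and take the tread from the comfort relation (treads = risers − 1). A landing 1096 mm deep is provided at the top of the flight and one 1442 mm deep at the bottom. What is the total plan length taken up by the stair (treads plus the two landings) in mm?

5706 mm

2379 / 188 = 12.65, so 13 risers are needed.
R = 2379 ÷ 13 = 183 mm.
T = 630 − 2·183 = 264 mm, which satisfies the 227 mm minimum.
Going = (13 − 1) × 264 = 3168 mm.
Add landings: 3168 + 1096 + 1442 = 5706 mm.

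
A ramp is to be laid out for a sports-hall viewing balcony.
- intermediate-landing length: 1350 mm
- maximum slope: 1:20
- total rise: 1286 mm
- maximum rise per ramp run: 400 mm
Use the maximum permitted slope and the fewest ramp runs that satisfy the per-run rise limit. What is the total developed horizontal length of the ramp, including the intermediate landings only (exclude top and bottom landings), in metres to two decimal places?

⌈1286/400⌉ = 4 ramp runs. That means 3 intermediate landings.
Horizontal run for 1286 mm of rise at 1:20 is 1286 × 20 = 25720 mm.
3 intermediate landings contribute 3 × 1350 = 4050 mm.
Total developed length = 25720 + 4050 = 29770 mm.
= 29.77 m.

29.77 m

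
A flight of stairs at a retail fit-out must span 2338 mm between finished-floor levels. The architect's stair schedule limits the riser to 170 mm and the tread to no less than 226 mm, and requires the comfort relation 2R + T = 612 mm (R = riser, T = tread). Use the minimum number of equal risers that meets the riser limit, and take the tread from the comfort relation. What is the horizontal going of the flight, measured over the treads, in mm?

3614 mm

⌈2338/170⌉ = 14 risers.
Each riser is 2338/14 = 167 mm (≤ 170 mm).
From 2R + T = 612: T = 612 − 334 = 278 mm.
Treads = 14 − 1 = 13; going = 13 × 278 = 3614 mm.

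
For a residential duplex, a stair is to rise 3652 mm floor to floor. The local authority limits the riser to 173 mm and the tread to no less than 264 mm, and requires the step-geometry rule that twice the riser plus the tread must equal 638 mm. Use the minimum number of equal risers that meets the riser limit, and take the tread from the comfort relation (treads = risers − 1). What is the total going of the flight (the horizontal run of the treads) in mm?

6426 mm

At most 173 each: 3652/173 = 21.11, giving 22 risers.
R = 3652 ÷ 22 = 166 mm.
Tread T = 638 − 2 × 166 = 306 mm (≥ 264 mm).
Treads = 22 − 1 = 21; going = 21 × 306 = 6426 mm.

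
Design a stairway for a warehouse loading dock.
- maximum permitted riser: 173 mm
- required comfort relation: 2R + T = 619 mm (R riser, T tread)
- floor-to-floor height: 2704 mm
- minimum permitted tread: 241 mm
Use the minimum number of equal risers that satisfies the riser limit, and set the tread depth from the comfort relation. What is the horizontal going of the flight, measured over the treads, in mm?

2704 / 173 = 15.630 → round up to 16 risers.
Riser R = 2704 / 16 = 169 mm, within the 173 mm limit.
T = 619 − 2·169 = 281 mm, which satisfies the 241 mm minimum.
Going = (16 − 1) × 281 = 4215 mm.

4215 mm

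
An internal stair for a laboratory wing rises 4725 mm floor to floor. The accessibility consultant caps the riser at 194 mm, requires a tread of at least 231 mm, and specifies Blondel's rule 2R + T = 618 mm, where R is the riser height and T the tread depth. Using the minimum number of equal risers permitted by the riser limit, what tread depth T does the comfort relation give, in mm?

240 mm

4725 / 194 = 24.356 → round up to 25 risers.
Each riser is 4725/25 = 189 mm (≤ 194 mm).
From 2R + T = 618: T = 618 − 378 = 240 mm.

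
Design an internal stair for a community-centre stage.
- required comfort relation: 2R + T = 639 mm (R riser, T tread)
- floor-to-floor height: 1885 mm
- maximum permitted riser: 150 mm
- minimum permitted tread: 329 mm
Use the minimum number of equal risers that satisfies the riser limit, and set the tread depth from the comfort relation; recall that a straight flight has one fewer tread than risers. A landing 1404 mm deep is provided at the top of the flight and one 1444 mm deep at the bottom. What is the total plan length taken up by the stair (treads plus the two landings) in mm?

7036 mm

At most 150 each: 1885/150 = 12.57, giving 13 risers.
Each riser is 1885/13 = 145 mm (≤ 150 mm).
From 2R + T = 639: T = 639 − 290 = 349 mm.
Going = (13 − 1) × 349 = 4188 mm.
Add landings: 4188 + 1404 + 1444 = 7036 mm.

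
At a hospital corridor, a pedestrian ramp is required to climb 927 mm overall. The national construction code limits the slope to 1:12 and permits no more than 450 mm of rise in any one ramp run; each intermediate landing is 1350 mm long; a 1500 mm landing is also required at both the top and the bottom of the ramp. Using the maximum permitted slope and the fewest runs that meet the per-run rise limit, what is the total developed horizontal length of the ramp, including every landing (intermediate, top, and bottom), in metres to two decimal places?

16.82 m

927 / 450 = 2.06, so 3 ramp runs are needed. That means 2 intermediate landings.
Ramp run (horizontal) at 1:12: 927 × 12 = 11124 mm.
2 intermediate landings contribute 2 × 1350 = 2700 mm.
Top and bottom landings: 2 × 1500 = 3000 mm.
Total = 11124 + 2700 + 3000 = 16824 mm.
= 16.82 m.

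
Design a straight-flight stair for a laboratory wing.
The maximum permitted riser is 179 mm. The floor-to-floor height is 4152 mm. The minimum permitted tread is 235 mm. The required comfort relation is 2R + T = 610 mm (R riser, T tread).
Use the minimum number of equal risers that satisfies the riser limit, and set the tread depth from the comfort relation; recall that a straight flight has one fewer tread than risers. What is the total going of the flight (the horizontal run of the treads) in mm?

6072 mm

4152 / 179 = 23.196 → round up to 24 risers.
Each riser is 4152/24 = 173 mm (≤ 179 mm).
Tread T = 610 − 2 × 173 = 264 mm (≥ 235 mm).
24 risers give 23 treads; going = 23 × 264 = 6072 mm.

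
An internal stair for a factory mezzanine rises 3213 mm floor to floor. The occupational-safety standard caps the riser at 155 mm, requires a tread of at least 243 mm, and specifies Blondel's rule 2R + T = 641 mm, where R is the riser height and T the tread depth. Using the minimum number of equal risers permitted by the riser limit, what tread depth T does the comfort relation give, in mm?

3213 / 155 = 20.73, so 21 risers are needed.
Each riser is 3213/21 = 153 mm (≤ 155 mm).
T = 641 − 2·153 = 335 mm, which satisfies the 243 mm minimum.

335 mm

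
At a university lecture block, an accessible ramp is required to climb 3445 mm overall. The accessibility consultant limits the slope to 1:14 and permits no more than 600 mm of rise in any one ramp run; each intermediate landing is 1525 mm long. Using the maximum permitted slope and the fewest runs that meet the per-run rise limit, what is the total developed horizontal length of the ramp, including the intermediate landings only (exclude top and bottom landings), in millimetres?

3445 / 600 = 5.742 → round up to 6 ramp runs. That means 5 intermediate landings.
Horizontal run for 3445 mm of rise at 1:14 is 3445 × 14 = 48230 mm.
Intermediate landings: 5 × 1525 = 7625 mm.
Total developed length = 48230 + 7625 = 55855 mm.

55855 mm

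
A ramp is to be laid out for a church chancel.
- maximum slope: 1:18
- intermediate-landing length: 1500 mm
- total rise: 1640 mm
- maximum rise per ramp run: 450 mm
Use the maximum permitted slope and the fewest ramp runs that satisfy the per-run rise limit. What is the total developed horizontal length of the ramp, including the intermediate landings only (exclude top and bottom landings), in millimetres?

34020 mm

1640 / 450 = 3.644 → round up to 4 ramp runs. That means 3 intermediate landings.
Ramp run (horizontal) at 1:18: 1640 × 18 = 29520 mm.
Intermediate landings: 3 × 1500 = 4500 mm.
Developed length = 29520 + 4500 = 34020 mm.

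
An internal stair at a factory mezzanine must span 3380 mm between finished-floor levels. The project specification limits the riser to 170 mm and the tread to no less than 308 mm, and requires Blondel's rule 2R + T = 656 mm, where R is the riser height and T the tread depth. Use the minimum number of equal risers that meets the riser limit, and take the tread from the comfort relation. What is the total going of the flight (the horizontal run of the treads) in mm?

3380 / 170 = 19.882 → round up to 20 risers.
Riser R = 3380 / 20 = 169 mm, within the 170 mm limit.
From 2R + T = 656: T = 656 − 338 = 318 mm.
Treads = 20 − 1 = 19; going = 19 × 318 = 6042 mm.

6042 mm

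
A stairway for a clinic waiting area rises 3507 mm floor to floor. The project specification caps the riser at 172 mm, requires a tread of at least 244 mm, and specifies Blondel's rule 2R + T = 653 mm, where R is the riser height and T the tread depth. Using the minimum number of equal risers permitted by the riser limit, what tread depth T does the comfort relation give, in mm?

319 mm

3507 / 172 = 20.390 → round up to 21 risers.
Riser R = 3507 / 21 = 167 mm, within the 172 mm limit.
Tread T = 653 − 2 × 167 = 319 mm (≥ 244 mm).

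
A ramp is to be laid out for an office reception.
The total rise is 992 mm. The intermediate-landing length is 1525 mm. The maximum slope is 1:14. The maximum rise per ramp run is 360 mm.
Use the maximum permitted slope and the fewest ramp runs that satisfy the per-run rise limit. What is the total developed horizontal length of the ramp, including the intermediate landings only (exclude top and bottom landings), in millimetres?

992 / 360 = 2.756 → round up to 3 ramp runs. That means 2 intermediate landings.
Ramp run (horizontal) at 1:14: 992 × 14 = 13888 mm.
Intermediate landings: 2 × 1525 = 3050 mm.
Developed length = 13888 + 3050 = 16938 mm.

16938 mm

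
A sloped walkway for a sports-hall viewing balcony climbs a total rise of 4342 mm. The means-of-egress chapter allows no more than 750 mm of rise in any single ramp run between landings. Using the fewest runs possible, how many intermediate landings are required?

At most 750 each: 4342/750 = 5.79, giving 6 ramp runs.
6 runs are separated by 5 intermediate landings.

5 intermediate landings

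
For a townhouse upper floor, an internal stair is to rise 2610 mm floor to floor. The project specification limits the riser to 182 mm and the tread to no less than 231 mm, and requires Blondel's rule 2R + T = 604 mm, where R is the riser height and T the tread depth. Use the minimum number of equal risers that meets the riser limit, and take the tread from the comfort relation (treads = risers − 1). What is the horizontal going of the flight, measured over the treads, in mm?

⌈2610/182⌉ = 15 risers.
Each riser is 2610/15 = 174 mm (≤ 182 mm).
T = 604 − 2·174 = 256 mm, which satisfies the 231 mm minimum.
15 risers give 14 treads; going = 14 × 256 = 3584 mm.

3584 mm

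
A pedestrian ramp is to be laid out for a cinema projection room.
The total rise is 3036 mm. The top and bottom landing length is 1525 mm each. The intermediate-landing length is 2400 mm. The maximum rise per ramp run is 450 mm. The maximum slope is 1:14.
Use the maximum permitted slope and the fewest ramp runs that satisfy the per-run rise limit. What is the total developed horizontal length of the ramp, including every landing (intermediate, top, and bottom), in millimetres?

59954 mm

⌈3036/450⌉ = 7 ramp runs. That means 6 intermediate landings.
Horizontal run for 3036 mm of rise at 1:14 is 3036 × 14 = 42504 mm.
6 intermediate landings contribute 6 × 2400 = 14400 mm.
Top and bottom landings: 2 × 1525 = 3050 mm.
Total = 42504 + 14400 + 3050 = 59954 mm.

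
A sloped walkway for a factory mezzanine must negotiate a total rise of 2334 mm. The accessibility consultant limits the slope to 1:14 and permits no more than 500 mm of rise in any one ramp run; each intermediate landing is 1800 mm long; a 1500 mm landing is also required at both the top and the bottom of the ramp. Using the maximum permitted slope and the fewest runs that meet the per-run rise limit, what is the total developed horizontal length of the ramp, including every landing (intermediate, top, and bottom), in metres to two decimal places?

42.88 m

2334 / 500 = 4.67, so 5 ramp runs are needed. That means 4 intermediate landings.
Ramp run (horizontal) at 1:14: 2334 × 14 = 32676 mm.
4 intermediate landings contribute 4 × 1800 = 7200 mm.
Top and bottom landings: 2 × 1500 = 3000 mm.
Total = 32676 + 7200 + 3000 = 42876 mm.
= 42.88 m.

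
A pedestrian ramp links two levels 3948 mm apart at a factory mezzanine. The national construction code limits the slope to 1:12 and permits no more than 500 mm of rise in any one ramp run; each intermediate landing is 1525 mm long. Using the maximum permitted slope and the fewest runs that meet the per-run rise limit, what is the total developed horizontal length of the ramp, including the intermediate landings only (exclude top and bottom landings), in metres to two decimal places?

58.05 m

⌈3948/500⌉ = 8 ramp runs. That means 7 intermediate landings.
Horizontal run for 3948 mm of rise at 1:12 is 3948 × 12 = 47376 mm.
Intermediate landings: 7 × 1525 = 10675 mm.
Total developed length = 47376 + 10675 = 58051 mm.
= 58.05 m.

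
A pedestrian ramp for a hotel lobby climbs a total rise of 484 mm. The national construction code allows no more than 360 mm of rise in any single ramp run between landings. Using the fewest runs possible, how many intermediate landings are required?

484 / 360 = 1.344 → round up to 2 ramp runs.
2 runs are separated by 1 intermediate landings.

1 intermediate landings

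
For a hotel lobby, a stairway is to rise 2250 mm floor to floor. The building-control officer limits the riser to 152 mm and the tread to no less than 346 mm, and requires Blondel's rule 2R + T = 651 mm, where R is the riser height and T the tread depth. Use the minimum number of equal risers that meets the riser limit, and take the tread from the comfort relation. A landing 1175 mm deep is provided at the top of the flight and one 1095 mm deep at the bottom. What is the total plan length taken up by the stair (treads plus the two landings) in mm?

At most 152 each: 2250/152 = 14.80, giving 15 risers.
Each riser is 2250/15 = 150 mm (≤ 152 mm).
Tread T = 651 − 2 × 150 = 351 mm (≥ 346 mm).
Treads = 15 − 1 = 14; going = 14 × 351 = 4914 mm.
Enclosure = 4914 + 1175 + 1095 = 7184 mm.

7184 mm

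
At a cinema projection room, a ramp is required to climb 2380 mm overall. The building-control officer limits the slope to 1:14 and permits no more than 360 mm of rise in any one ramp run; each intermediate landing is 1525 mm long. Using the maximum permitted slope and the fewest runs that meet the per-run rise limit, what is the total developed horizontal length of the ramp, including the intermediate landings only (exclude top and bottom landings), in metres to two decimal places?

⌈2380/360⌉ = 7 ramp runs. That means 6 intermediate landings.
Ramp run (horizontal) at 1:14: 2380 × 14 = 33320 mm.
Intermediate landings: 6 × 1525 = 9150 mm.
Total developed length = 33320 + 9150 = 42470 mm.
= 42.47 m.

42.47 m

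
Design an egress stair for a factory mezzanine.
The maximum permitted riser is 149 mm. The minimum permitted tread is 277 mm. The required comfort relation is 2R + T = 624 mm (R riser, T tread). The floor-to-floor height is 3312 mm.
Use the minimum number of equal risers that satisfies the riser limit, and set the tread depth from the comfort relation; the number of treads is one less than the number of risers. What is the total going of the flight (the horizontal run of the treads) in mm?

3312 / 149 = 22.23, so 23 risers are needed.
R = 3312 ÷ 23 = 144 mm.
Tread T = 624 − 2 × 144 = 336 mm (≥ 277 mm).
Treads = 23 − 1 = 22; going = 22 × 336 = 7392 mm.

7392 mm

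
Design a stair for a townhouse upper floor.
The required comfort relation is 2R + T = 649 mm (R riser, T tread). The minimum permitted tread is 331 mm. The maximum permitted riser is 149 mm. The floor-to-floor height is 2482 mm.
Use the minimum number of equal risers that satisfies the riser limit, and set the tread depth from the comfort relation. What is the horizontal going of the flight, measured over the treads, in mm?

5712 mm

2482 / 149 = 16.66, so 17 risers are needed.
R = 2482 ÷ 17 = 146 mm.
T = 649 − 2·146 = 357 mm, which satisfies the 331 mm minimum.
17 risers give 16 treads; going = 16 × 357 = 5712 mm.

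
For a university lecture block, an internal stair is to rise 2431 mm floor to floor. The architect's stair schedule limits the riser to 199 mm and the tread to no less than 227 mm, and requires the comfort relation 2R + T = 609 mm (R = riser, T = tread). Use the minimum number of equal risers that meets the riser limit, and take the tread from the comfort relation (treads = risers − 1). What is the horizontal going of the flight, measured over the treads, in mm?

2820 mm

At most 199 each: 2431/199 = 12.22, giving 13 risers.
Each riser is 2431/13 = 187 mm (≤ 199 mm).
Tread T = 609 − 2 × 187 = 235 mm (≥ 227 mm).
13 risers give 12 treads; going = 12 × 235 = 2820 mm.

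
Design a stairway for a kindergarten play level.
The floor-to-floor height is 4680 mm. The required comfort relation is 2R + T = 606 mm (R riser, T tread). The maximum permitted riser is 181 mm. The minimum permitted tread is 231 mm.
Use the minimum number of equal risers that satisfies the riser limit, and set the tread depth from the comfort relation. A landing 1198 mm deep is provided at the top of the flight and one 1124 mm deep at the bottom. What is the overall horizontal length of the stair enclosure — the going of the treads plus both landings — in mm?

⌈4680/181⌉ = 26 risers.
Riser R = 4680 / 26 = 180 mm, within the 181 mm limit.
From 2R + T = 606: T = 606 − 360 = 246 mm.
Going = (26 − 1) × 246 = 6150 mm.
Add landings: 6150 + 1198 + 1124 = 8472 mm.

8472 mm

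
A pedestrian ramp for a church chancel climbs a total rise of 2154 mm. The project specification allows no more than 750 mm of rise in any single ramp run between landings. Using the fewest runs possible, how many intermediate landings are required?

⌈2154/750⌉ = 3 ramp runs.
3 runs are separated by 2 intermediate landings.

2 intermediate landings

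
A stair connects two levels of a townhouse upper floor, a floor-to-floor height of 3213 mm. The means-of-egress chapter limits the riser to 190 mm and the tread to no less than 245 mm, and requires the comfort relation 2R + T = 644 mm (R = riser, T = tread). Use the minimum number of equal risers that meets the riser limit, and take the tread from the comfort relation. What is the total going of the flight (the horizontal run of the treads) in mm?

4256 mm

3213 / 190 = 16.91, so 17 risers are needed.
R = 3213 ÷ 17 = 189 mm.
From 2R + T = 644: T = 644 − 378 = 266 mm.
17 risers give 16 treads; going = 16 × 266 = 4256 mm.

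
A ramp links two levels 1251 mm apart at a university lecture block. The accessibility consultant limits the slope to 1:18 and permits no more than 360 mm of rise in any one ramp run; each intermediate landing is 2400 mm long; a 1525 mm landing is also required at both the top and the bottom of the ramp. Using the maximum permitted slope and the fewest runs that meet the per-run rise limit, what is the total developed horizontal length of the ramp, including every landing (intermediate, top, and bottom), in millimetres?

32768 mm

⌈1251/360⌉ = 4 ramp runs. That means 3 intermediate landings.
Horizontal run for 1251 mm of rise at 1:18 is 1251 × 18 = 22518 mm.
3 intermediate landings contribute 3 × 2400 = 7200 mm.
Top and bottom landings: 2 × 1525 = 3050 mm.
Total = 22518 + 7200 + 3050 = 32768 mm.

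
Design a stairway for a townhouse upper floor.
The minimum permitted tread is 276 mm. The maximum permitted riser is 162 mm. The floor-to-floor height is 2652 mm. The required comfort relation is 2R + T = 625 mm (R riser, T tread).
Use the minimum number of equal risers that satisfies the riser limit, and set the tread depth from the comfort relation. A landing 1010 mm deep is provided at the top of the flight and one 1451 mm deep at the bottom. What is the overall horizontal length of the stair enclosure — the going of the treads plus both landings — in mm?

7469 mm

2652 / 162 = 16.370 → round up to 17 risers.
R = 2652 ÷ 17 = 156 mm.
T = 625 − 2·156 = 313 mm, which satisfies the 276 mm minimum.
Going = (17 − 1) × 313 = 5008 mm.
Enclosure = 5008 + 1010 + 1451 = 7469 mm.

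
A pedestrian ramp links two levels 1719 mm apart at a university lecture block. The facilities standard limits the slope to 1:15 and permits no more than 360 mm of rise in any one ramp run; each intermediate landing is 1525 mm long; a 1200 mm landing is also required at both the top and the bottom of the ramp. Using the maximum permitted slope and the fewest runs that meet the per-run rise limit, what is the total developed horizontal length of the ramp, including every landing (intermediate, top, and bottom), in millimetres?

34285 mm

1719 / 360 = 4.78, so 5 ramp runs are needed. That means 4 intermediate landings.
Horizontal run for 1719 mm of rise at 1:15 is 1719 × 15 = 25785 mm.
4 intermediate landings contribute 4 × 1525 = 6100 mm.
Top and bottom landings: 2 × 1200 = 2400 mm.
Total = 25785 + 6100 + 2400 = 34285 mm.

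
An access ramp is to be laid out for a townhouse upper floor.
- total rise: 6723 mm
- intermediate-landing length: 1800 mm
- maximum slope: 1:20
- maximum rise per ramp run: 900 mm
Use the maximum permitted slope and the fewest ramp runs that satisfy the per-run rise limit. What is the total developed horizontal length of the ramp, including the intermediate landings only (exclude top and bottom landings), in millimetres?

147060 mm

At most 900 each: 6723/900 = 7.47, giving 8 ramp runs. That means 7 intermediate landings.
Horizontal run for 6723 mm of rise at 1:20 is 6723 × 20 = 134460 mm.
7 intermediate landings contribute 7 × 1800 = 12600 mm.
Developed length = 134460 + 12600 = 147060 mm.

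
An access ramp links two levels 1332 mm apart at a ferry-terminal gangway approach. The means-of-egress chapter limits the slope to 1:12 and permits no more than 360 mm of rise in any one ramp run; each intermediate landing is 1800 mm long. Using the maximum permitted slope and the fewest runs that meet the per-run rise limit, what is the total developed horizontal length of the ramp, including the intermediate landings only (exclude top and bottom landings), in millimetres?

21384 mm

1332 / 360 = 3.70, so 4 ramp runs are needed. That means 3 intermediate landings.
Ramp run (horizontal) at 1:12: 1332 × 12 = 15984 mm.
Intermediate landings: 3 × 1800 = 5400 mm.
Total developed length = 15984 + 5400 = 21384 mm.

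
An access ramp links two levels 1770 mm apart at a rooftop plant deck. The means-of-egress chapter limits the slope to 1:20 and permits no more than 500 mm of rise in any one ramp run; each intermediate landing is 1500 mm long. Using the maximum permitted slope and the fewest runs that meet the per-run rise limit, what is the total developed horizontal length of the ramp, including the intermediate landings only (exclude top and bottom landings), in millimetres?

39900 mm

1770 / 500 = 3.540 → round up to 4 ramp runs. That means 3 intermediate landings.
Ramp run (horizontal) at 1:20: 1770 × 20 = 35400 mm.
3 intermediate landings contribute 3 × 1500 = 4500 mm.
Total developed length = 35400 + 4500 = 39900 mm.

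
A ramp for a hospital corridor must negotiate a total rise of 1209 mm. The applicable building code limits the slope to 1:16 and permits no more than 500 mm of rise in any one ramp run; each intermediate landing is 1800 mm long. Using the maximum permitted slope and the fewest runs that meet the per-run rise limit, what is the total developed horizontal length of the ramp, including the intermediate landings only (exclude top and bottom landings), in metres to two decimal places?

22.94 m

⌈1209/500⌉ = 3 ramp runs. That means 2 intermediate landings.
Horizontal run for 1209 mm of rise at 1:16 is 1209 × 16 = 19344 mm.
2 intermediate landings contribute 2 × 1800 = 3600 mm.
Total developed length = 19344 + 3600 = 22944 mm.
= 22.94 m.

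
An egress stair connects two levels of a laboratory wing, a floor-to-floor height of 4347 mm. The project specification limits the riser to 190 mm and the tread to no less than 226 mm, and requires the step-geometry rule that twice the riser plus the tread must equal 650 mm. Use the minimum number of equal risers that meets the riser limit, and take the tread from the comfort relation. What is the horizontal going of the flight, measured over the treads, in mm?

At most 190 each: 4347/190 = 22.88, giving 23 risers.
Each riser is 4347/23 = 189 mm (≤ 190 mm).
Tread T = 650 − 2 × 189 = 272 mm (≥ 226 mm).
Going = (23 − 1) × 272 = 5984 mm.

5984 mm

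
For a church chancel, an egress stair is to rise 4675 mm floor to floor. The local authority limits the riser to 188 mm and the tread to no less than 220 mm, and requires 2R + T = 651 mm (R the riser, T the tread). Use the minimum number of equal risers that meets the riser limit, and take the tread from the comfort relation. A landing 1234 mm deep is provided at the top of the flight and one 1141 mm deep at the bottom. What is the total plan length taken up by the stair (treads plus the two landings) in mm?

4675 / 188 = 24.867 → round up to 25 risers.
R = 4675 ÷ 25 = 187 mm.
Tread T = 651 − 2 × 187 = 277 mm (≥ 220 mm).
Going = (25 − 1) × 277 = 6648 mm.
Enclosure = 6648 + 1234 + 1141 = 9023 mm.

9023 mm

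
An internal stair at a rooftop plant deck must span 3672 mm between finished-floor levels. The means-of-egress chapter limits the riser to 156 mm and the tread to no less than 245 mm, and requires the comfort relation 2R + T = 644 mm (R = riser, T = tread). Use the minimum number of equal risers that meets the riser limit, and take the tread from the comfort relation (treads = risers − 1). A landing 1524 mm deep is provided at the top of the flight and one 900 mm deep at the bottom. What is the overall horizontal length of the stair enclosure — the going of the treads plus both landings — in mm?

3672 / 156 = 23.54, so 24 risers are needed.
Each riser is 3672/24 = 153 mm (≤ 156 mm).
Tread T = 644 − 2 × 153 = 338 mm (≥ 245 mm).
24 risers give 23 treads; going = 23 × 338 = 7774 mm.
Add landings: 7774 + 1524 + 900 = 10198 mm.

10198 mm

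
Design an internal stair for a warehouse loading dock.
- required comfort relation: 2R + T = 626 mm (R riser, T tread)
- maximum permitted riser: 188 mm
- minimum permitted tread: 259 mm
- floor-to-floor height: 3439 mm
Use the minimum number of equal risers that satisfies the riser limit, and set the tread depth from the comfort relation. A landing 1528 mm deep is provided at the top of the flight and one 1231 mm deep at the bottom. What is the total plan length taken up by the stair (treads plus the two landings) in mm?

7511 mm

⌈3439/188⌉ = 19 risers.
Each riser is 3439/19 = 181 mm (≤ 188 mm).
From 2R + T = 626: T = 626 − 362 = 264 mm.
19 risers give 18 treads; going = 18 × 264 = 4752 mm.
Enclosure = 4752 + 1528 + 1231 = 7511 mm.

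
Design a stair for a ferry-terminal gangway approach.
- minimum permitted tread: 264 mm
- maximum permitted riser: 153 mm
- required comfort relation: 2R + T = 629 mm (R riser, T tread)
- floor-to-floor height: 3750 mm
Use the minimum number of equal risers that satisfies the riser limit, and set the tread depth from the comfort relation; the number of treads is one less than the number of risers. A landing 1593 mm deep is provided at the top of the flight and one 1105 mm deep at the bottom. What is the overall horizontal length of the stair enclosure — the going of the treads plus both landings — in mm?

10594 mm

3750 / 153 = 24.510 → round up to 25 risers.
Each riser is 3750/25 = 150 mm (≤ 153 mm).
Tread T = 629 − 2 × 150 = 329 mm (≥ 264 mm).
25 risers give 24 treads; going = 24 × 329 = 7896 mm.
Add landings: 7896 + 1593 + 1105 = 10594 mm.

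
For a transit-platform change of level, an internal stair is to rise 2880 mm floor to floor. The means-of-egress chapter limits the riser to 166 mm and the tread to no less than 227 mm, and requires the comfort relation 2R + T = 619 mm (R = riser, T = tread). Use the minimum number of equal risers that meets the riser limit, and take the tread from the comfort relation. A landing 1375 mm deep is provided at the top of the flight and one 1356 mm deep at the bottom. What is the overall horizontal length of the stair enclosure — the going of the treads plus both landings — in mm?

7814 mm

⌈2880/166⌉ = 18 risers.
Riser R = 2880 / 18 = 160 mm, within the 166 mm limit.
Tread T = 619 − 2 × 160 = 299 mm (≥ 227 mm).
Treads = 18 − 1 = 17; going = 17 × 299 = 5083 mm.
Add landings: 5083 + 1375 + 1356 = 7814 mm.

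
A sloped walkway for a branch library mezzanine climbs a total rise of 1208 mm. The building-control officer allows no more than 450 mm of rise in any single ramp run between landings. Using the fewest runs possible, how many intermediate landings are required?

1208 / 450 = 2.684 → round up to 3 ramp runs.
3 runs are separated by 2 intermediate landings.

2 intermediate landings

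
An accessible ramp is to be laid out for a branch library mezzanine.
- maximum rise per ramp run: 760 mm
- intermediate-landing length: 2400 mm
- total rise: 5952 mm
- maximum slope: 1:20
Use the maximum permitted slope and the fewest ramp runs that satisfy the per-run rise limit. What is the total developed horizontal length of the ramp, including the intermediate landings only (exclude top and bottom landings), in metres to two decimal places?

⌈5952/760⌉ = 8 ramp runs. That means 7 intermediate landings.
Horizontal run for 5952 mm of rise at 1:20 is 5952 × 20 = 119040 mm.
7 intermediate landings contribute 7 × 2400 = 16800 mm.
Developed length = 119040 + 16800 = 135840 mm.
= 135.84 m.

135.84 m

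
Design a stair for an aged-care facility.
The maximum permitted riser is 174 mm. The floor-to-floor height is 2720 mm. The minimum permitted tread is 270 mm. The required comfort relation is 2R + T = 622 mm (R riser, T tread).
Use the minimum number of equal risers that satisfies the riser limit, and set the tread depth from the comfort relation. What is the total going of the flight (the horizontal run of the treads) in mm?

4230 mm

⌈2720/174⌉ = 16 risers.
R = 2720 ÷ 16 = 170 mm.
From 2R + T = 622: T = 622 − 340 = 282 mm.
Going = (16 − 1) × 282 = 4230 mm.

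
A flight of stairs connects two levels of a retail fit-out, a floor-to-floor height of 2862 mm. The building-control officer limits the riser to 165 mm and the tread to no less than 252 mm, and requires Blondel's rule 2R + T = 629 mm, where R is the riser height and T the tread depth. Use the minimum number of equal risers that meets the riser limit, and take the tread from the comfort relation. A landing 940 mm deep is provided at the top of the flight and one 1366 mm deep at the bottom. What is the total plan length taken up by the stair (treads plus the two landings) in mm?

2862 / 165 = 17.35, so 18 risers are needed.
Each riser is 2862/18 = 159 mm (≤ 165 mm).
Tread T = 629 − 2 × 159 = 311 mm (≥ 252 mm).
Going = (18 − 1) × 311 = 5287 mm.
Enclosure = 5287 + 940 + 1366 = 7593 mm.

7593 mm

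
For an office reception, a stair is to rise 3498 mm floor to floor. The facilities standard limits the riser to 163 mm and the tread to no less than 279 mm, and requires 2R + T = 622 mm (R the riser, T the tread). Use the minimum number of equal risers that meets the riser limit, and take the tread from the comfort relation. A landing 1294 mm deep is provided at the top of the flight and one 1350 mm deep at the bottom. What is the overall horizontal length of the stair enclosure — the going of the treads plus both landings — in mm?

9028 mm

⌈3498/163⌉ = 22 risers.
Riser R = 3498 / 22 = 159 mm, within the 163 mm limit.
Tread T = 622 − 2 × 159 = 304 mm (≥ 279 mm).
Treads = 22 − 1 = 21; going = 21 × 304 = 6384 mm.
Enclosure = 6384 + 1294 + 1350 = 9028 mm.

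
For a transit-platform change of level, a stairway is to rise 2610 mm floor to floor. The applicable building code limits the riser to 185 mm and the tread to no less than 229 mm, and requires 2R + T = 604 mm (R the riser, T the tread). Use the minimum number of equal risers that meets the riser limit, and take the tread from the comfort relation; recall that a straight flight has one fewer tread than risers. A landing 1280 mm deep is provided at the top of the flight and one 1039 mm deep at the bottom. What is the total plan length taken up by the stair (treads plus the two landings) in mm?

At most 185 each: 2610/185 = 14.11, giving 15 risers.
Each riser is 2610/15 = 174 mm (≤ 185 mm).
Tread T = 604 − 2 × 174 = 256 mm (≥ 229 mm).
15 risers give 14 treads; going = 14 × 256 = 3584 mm.
Add landings: 3584 + 1280 + 1039 = 5903 mm.

5903 mm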